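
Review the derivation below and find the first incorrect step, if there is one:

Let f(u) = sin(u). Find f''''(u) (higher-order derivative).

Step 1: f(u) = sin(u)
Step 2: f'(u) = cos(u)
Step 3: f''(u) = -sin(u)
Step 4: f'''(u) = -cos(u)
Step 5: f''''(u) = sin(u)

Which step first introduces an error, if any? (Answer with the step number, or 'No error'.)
No error

All steps in this derivation are correct.
The final answer f''''(u) = sin(u) is valid.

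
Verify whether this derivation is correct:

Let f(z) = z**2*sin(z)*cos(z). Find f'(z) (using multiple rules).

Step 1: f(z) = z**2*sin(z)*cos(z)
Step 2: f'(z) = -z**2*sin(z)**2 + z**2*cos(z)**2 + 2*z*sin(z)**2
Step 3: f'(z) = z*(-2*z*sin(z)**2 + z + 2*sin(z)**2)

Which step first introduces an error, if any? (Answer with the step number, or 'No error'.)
Step 2

Step 2 is incorrect due to a wrong trig function.
The step shows: -z**2*sin(z)**2 + z**2*cos(z)**2 + 2*z*sin(z)**2
The correct value should be: -z**2*sin(z)**2 + z**2*cos(z)**2 + 2*z*sin(z)*cos(z)

Explanation: cos(z) was incorrectly written as sin(z): the term 2*z*sin(z)*cos(z) was incorrectly written as 2*z*sin(z)**2
The later steps are derived from this incorrect expression, so the error originates in Step 2.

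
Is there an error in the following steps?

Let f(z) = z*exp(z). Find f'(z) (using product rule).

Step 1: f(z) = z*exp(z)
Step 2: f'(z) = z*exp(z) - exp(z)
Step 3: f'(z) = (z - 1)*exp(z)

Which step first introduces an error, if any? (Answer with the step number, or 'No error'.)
Step 2

Step 2 is incorrect due to a sign flip.
The step shows: z*exp(z) - exp(z)
The correct value should be: z*exp(z) + exp(z)

Explanation: The sign of one term was flipped: the term exp(z) was incorrectly written as -exp(z)
The later steps are derived from this incorrect expression, so the error originates in Step 2.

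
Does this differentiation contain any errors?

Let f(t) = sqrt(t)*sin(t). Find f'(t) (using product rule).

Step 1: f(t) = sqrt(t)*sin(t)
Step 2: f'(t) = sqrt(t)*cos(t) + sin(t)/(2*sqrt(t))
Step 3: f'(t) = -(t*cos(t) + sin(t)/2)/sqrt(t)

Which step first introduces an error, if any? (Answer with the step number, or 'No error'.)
Step 3

Step 3 is incorrect due to a sign flip.
The step shows: -(t*cos(t) + sin(t)/2)/sqrt(t)
The correct value should be: (t*cos(t) + sin(t)/2)/sqrt(t)

Explanation: The sign of the whole expression was flipped: the term (t*cos(t) + sin(t)/2)/sqrt(t) was incorrectly written as -(t*cos(t) + sin(t)/2)/sqrt(t)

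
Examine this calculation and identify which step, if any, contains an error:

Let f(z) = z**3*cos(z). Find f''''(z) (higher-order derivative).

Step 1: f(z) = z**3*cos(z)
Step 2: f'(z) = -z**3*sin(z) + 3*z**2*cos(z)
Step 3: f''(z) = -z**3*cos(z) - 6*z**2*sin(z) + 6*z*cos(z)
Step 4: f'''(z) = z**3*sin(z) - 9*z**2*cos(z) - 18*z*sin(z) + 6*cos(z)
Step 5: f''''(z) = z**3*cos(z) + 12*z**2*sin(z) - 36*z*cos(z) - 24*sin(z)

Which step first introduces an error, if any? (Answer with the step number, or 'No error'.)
No error

All steps in this derivation are correct.
The final answer f''''(z) = z**3*cos(z) + 12*z**2*sin(z) - 36*z*cos(z) - 24*sin(z) is valid.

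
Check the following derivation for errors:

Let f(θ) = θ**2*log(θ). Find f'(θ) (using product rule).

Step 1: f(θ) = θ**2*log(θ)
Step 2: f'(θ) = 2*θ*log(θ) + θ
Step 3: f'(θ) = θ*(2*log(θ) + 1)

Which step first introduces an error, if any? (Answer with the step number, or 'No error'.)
No error

All steps in this derivation are correct.
The final answer f'(θ) = θ*(2*log(θ) + 1) is valid.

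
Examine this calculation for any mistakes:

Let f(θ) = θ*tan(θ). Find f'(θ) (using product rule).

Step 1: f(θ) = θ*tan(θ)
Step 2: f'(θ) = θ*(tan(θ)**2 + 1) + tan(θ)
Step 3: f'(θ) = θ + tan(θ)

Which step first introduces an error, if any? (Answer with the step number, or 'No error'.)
Step 3

Step 3 is incorrect due to a dropped term.
The step shows: θ + tan(θ)
The correct value should be: θ*tan(θ)**2 + θ + tan(θ)

Explanation: A term was dropped: the term θ*tan(θ)**2 was incorrectly omitted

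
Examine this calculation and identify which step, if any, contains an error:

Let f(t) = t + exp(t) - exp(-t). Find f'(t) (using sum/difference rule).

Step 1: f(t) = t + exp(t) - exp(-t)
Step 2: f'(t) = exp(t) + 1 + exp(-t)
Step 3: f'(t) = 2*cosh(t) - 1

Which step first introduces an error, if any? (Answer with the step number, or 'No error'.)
Step 3

Step 3 is incorrect due to a sign flip.
The step shows: 2*cosh(t) - 1
The correct value should be: 2*cosh(t) + 1

Explanation: The sign of one term was flipped: the term 1 was incorrectly written as -1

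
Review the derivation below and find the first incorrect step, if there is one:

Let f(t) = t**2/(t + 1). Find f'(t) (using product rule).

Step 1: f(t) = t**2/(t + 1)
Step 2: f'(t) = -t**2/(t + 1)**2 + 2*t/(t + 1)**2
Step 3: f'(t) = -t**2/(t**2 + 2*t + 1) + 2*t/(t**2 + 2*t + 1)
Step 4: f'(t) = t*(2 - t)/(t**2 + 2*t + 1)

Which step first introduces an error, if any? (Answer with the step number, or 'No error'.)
Step 2

Step 2 is incorrect due to a wrong exponent.
The step shows: -t**2/(t + 1)**2 + 2*t/(t + 1)**2
The correct value should be: -t**2/(t + 1)**2 + 2*t/(t + 1)

Explanation: The exponent -1 on t + 1 was incorrectly written as -2: the term 2*t/(t + 1) was incorrectly written as 2*t/(t + 1)**2
The later steps are derived from this incorrect expression, so the error originates in Step 2.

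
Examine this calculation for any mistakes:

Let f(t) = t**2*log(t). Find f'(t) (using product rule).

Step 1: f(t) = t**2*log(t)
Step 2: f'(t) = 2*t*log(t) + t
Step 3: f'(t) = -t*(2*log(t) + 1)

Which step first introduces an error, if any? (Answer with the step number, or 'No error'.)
Step 3

Step 3 is incorrect due to a sign flip.
The step shows: -t*(2*log(t) + 1)
The correct value should be: t*(2*log(t) + 1)

Explanation: The sign of the whole expression was flipped: the term t*(2*log(t) + 1) was incorrectly written as -t*(2*log(t) + 1)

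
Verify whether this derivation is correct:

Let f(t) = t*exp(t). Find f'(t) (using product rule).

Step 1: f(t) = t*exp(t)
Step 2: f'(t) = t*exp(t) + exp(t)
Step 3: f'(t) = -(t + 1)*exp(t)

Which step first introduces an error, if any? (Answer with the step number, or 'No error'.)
Step 3

Step 3 is incorrect due to a sign flip.
The step shows: -(t + 1)*exp(t)
The correct value should be: (t + 1)*exp(t)

Explanation: The sign of the whole expression was flipped: the term (t + 1)*exp(t) was incorrectly written as -(t + 1)*exp(t)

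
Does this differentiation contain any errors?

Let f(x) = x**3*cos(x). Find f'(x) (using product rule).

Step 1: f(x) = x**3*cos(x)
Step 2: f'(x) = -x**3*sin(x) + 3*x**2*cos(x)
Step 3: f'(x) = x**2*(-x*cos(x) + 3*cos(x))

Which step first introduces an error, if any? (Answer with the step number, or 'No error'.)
Step 3

Step 3 is incorrect due to a wrong trig function.
The step shows: x**2*(-x*cos(x) + 3*cos(x))
The correct value should be: x**2*(-x*sin(x) + 3*cos(x))

Explanation: sin(x) was incorrectly written as cos(x): the term x**2*(-x*sin(x) + 3*cos(x)) was incorrectly written as x**2*(-x*cos(x) + 3*cos(x))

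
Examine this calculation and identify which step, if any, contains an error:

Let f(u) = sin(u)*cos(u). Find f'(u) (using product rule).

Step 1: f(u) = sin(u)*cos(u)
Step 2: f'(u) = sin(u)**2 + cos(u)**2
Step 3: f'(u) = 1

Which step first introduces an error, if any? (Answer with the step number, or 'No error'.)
Step 2

Step 2 is incorrect due to a sign flip.
The step shows: sin(u)**2 + cos(u)**2
The correct value should be: -sin(u)**2 + cos(u)**2

Explanation: The sign of one term was flipped: the term -sin(u)**2 was incorrectly written as sin(u)**2
The later steps are derived from this incorrect expression, so the error originates in Step 2.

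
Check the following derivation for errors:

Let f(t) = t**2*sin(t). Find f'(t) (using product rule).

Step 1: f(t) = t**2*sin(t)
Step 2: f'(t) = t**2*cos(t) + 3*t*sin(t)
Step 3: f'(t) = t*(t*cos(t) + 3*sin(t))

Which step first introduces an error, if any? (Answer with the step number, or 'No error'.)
Step 2

Step 2 is incorrect due to a wrong coefficient.
The step shows: t**2*cos(t) + 3*t*sin(t)
The correct value should be: t**2*cos(t) + 2*t*sin(t)

Explanation: The coefficient 2 was incorrectly written as 3: the term 2*t*sin(t) was incorrectly written as 3*t*sin(t)
The later steps are derived from this incorrect expression, so the error originates in Step 2.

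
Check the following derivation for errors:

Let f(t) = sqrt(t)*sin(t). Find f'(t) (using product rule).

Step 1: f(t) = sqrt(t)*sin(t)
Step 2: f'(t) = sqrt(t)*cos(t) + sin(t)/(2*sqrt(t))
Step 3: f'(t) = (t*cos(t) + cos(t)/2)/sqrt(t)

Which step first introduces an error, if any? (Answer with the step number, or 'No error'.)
Step 3

Step 3 is incorrect due to a wrong trig function.
The step shows: (t*cos(t) + cos(t)/2)/sqrt(t)
The correct value should be: (t*cos(t) + sin(t)/2)/sqrt(t)

Explanation: sin(t) was incorrectly written as cos(t): the term (t*cos(t) + sin(t)/2)/sqrt(t) was incorrectly written as (t*cos(t) + cos(t)/2)/sqrt(t)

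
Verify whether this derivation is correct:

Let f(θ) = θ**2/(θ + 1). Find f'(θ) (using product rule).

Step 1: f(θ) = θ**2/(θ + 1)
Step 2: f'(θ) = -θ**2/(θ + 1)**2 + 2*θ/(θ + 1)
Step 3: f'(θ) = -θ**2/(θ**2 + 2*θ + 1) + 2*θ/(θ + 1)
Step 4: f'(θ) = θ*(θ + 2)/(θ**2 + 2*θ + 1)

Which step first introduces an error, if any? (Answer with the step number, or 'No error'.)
No error

All steps in this derivation are correct.
The final answer f'(θ) = θ*(θ + 2)/(θ**2 + 2*θ + 1) is valid.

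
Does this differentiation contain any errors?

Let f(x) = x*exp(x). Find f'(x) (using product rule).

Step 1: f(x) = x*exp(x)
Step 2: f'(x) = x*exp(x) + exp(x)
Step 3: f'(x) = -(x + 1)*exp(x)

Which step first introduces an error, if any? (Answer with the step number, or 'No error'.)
Step 3

Step 3 is incorrect due to a sign flip.
The step shows: -(x + 1)*exp(x)
The correct value should be: (x + 1)*exp(x)

Explanation: The sign of the whole expression was flipped: the term (x + 1)*exp(x) was incorrectly written as -(x + 1)*exp(x)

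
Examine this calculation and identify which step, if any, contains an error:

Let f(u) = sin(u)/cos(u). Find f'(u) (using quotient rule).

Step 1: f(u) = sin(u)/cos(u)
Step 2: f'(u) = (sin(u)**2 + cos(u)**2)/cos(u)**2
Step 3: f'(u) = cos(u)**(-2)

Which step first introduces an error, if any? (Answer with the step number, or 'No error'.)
No error

All steps in this derivation are correct.
The final answer f'(u) = cos(u)**(-2) is valid.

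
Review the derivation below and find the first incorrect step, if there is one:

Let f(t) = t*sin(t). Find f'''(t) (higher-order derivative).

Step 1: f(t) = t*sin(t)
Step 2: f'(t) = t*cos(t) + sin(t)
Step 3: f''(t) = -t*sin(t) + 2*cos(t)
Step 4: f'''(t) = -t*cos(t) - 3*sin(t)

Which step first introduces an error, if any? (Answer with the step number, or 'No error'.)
No error

All steps in this derivation are correct.
The final answer f'''(t) = -t*cos(t) - 3*sin(t) is valid.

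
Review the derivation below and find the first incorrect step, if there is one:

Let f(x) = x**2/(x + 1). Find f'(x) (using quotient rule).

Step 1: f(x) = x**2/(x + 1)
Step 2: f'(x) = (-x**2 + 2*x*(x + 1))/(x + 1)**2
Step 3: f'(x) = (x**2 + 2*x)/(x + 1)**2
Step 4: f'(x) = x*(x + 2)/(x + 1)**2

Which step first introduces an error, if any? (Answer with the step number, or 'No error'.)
No error

All steps in this derivation are correct.
The final answer f'(x) = x*(x + 2)/(x + 1)**2 is valid.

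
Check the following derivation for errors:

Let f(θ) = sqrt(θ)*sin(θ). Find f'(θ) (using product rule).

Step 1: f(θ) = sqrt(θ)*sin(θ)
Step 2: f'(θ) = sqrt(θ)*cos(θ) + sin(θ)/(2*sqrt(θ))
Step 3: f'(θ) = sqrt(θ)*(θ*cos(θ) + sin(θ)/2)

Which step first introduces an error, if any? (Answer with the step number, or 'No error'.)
Step 3

Step 3 is incorrect due to a wrong exponent.
The step shows: sqrt(θ)*(θ*cos(θ) + sin(θ)/2)
The correct value should be: (θ*cos(θ) + sin(θ)/2)/sqrt(θ)

Explanation: The exponent -1/2 on θ was incorrectly written as 1/2: the term (θ*cos(θ) + sin(θ)/2)/sqrt(θ) was incorrectly written as sqrt(θ)*(θ*cos(θ) + sin(θ)/2)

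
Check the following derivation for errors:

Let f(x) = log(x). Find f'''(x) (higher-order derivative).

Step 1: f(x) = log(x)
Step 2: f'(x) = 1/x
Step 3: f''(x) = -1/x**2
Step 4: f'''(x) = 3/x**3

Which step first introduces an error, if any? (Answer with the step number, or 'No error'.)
Step 4

Step 4 is incorrect due to a wrong coefficient.
The step shows: 3/x**3
The correct value should be: 2/x**3

Explanation: The coefficient 2 was incorrectly written as 3: the term 2/x**3 was incorrectly written as 3/x**3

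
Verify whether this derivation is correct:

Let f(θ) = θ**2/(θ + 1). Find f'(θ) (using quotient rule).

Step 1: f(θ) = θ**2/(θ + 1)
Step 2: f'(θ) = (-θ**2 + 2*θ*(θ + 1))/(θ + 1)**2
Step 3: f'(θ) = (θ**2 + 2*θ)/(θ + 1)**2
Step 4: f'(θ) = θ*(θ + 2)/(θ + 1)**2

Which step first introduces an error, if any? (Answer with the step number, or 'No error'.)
No error

All steps in this derivation are correct.
The final answer f'(θ) = θ*(θ + 2)/(θ + 1)**2 is valid.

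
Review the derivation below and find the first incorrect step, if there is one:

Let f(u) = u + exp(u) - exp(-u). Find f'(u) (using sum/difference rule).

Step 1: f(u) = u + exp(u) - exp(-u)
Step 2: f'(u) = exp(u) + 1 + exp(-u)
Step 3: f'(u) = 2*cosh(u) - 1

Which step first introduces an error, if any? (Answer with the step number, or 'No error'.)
Step 3

Step 3 is incorrect due to a sign flip.
The step shows: 2*cosh(u) - 1
The correct value should be: 2*cosh(u) + 1

Explanation: The sign of one term was flipped: the term 1 was incorrectly written as -1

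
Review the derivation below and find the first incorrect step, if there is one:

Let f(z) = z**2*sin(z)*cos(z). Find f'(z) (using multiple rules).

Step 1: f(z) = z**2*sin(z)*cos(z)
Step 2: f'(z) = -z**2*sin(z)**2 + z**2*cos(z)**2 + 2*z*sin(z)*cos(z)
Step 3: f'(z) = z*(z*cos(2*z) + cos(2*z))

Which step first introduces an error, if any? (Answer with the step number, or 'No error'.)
Step 3

Step 3 is incorrect due to a wrong trig function.
The step shows: z*(z*cos(2*z) + cos(2*z))
The correct value should be: z*(z*cos(2*z) + sin(2*z))

Explanation: sin(2*z) was incorrectly written as cos(2*z): the term z*(z*cos(2*z) + sin(2*z)) was incorrectly written as z*(z*cos(2*z) + cos(2*z))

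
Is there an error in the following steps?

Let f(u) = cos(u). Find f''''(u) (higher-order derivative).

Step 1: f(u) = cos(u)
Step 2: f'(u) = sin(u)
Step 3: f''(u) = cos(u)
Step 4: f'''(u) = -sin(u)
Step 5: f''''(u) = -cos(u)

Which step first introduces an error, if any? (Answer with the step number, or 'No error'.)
Step 2

Step 2 is incorrect due to a sign flip.
The step shows: sin(u)
The correct value should be: -sin(u)

Explanation: The sign of the whole expression was flipped: the term -sin(u) was incorrectly written as sin(u)
The later steps are derived from this incorrect expression, so the error originates in Step 2.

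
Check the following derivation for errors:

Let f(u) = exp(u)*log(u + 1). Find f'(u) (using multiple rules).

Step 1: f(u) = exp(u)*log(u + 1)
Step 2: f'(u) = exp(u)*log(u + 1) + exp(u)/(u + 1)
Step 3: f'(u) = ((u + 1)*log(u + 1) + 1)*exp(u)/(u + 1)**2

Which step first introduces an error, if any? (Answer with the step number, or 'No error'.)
Step 3

Step 3 is incorrect due to a wrong exponent.
The step shows: ((u + 1)*log(u + 1) + 1)*exp(u)/(u + 1)**2
The correct value should be: ((u + 1)*log(u + 1) + 1)*exp(u)/(u + 1)

Explanation: The exponent -1 on u + 1 was incorrectly written as -2: the term ((u + 1)*log(u + 1) + 1)*exp(u)/(u + 1) was incorrectly written as ((u + 1)*log(u + 1) + 1)*exp(u)/(u + 1)**2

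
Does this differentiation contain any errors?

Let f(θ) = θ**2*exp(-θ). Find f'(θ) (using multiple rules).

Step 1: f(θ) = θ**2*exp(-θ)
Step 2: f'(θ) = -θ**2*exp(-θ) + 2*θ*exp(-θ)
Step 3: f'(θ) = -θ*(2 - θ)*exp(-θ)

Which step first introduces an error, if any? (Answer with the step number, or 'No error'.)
Step 3

Step 3 is incorrect due to a sign flip.
The step shows: -θ*(2 - θ)*exp(-θ)
The correct value should be: θ*(2 - θ)*exp(-θ)

Explanation: The sign of the whole expression was flipped: the term θ*(2 - θ)*exp(-θ) was incorrectly written as -θ*(2 - θ)*exp(-θ)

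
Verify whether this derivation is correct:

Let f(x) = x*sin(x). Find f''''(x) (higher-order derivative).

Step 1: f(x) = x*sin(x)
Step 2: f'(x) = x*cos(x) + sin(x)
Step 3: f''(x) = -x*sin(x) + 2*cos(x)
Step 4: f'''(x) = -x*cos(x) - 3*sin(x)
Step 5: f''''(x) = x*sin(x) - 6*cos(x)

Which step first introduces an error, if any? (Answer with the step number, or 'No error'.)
Step 5

Step 5 is incorrect due to a wrong coefficient.
The step shows: x*sin(x) - 6*cos(x)
The correct value should be: x*sin(x) - 4*cos(x)

Explanation: The coefficient -4 was incorrectly written as -6: the term -4*cos(x) was incorrectly written as -6*cos(x)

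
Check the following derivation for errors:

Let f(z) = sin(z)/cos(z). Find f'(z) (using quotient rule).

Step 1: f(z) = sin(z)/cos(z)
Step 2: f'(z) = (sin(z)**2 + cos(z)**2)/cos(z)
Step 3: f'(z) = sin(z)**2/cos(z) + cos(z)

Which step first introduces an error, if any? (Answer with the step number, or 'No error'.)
Step 2

Step 2 is incorrect due to a wrong exponent.
The step shows: (sin(z)**2 + cos(z)**2)/cos(z)
The correct value should be: (sin(z)**2 + cos(z)**2)/cos(z)**2

Explanation: The exponent -2 on cos(z) was incorrectly written as -1: the term (sin(z)**2 + cos(z)**2)/cos(z)**2 was incorrectly written as (sin(z)**2 + cos(z)**2)/cos(z)
The later steps are derived from this incorrect expression, so the error originates in Step 2.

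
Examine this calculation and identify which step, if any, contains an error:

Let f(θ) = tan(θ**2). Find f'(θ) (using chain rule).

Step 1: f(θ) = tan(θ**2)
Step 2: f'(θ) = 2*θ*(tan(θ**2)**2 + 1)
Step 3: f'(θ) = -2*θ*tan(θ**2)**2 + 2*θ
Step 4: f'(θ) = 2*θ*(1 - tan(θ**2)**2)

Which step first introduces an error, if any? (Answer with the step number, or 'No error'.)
Step 3

Step 3 is incorrect due to a sign flip.
The step shows: -2*θ*tan(θ**2)**2 + 2*θ
The correct value should be: 2*θ*tan(θ**2)**2 + 2*θ

Explanation: The sign of one term was flipped: the term 2*θ*tan(θ**2)**2 was incorrectly written as -2*θ*tan(θ**2)**2
The later steps are derived from this incorrect expression, so the error originates in Step 3.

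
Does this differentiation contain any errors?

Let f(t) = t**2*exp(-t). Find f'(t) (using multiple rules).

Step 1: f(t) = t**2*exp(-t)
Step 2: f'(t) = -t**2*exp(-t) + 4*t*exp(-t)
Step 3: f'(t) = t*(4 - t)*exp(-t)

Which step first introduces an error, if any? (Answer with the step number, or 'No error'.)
Step 2

Step 2 is incorrect due to a wrong coefficient.
The step shows: -t**2*exp(-t) + 4*t*exp(-t)
The correct value should be: -t**2*exp(-t) + 2*t*exp(-t)

Explanation: The coefficient 2 was incorrectly written as 4: the term 2*t*exp(-t) was incorrectly written as 4*t*exp(-t)
The later steps are derived from this incorrect expression, so the error originates in Step 2.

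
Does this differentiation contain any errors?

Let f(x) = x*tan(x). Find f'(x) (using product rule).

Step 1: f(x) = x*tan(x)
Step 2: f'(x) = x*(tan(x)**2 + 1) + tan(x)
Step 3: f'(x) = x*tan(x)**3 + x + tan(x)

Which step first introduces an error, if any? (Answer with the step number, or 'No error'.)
Step 3

Step 3 is incorrect due to a wrong exponent.
The step shows: x*tan(x)**3 + x + tan(x)
The correct value should be: x*tan(x)**2 + x + tan(x)

Explanation: The exponent 2 on tan(x) was incorrectly written as 3: the term x*tan(x)**2 was incorrectly written as x*tan(x)**3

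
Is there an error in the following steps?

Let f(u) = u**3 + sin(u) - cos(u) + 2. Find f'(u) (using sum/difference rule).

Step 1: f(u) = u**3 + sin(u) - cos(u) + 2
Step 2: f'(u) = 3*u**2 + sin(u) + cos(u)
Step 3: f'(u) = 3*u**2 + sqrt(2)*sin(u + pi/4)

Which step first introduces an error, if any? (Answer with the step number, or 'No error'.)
No error

All steps in this derivation are correct.
The final answer f'(u) = 3*u**2 + sqrt(2)*sin(u + pi/4) is valid.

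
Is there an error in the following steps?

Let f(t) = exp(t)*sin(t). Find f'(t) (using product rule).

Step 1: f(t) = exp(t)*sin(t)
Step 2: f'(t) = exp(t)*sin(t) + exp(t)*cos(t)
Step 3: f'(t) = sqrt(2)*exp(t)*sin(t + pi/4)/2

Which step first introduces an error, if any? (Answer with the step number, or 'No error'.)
Step 3

Step 3 is incorrect due to a wrong exponent.
The step shows: sqrt(2)*exp(t)*sin(t + pi/4)/2
The correct value should be: sqrt(2)*exp(t)*sin(t + pi/4)

Explanation: The exponent 1/2 on 2 was incorrectly written as -1/2: the term sqrt(2)*exp(t)*sin(t + pi/4) was incorrectly written as sqrt(2)*exp(t)*sin(t + pi/4)/2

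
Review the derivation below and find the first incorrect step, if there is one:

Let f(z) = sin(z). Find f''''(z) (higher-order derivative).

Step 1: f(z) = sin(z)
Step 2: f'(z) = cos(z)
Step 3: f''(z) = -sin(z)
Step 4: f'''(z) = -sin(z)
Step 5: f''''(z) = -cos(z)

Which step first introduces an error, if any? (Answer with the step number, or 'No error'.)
Step 4

Step 4 is incorrect due to a wrong trig function.
The step shows: -sin(z)
The correct value should be: -cos(z)

Explanation: cos(z) was incorrectly written as sin(z): the term -cos(z) was incorrectly written as -sin(z)
The later steps are derived from this incorrect expression, so the error originates in Step 4.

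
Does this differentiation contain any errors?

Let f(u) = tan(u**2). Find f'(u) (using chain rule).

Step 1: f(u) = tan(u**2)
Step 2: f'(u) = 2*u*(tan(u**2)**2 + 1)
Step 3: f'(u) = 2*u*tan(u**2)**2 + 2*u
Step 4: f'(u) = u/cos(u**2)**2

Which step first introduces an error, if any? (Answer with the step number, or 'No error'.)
Step 4

Step 4 is incorrect due to a wrong coefficient.
The step shows: u/cos(u**2)**2
The correct value should be: 2*u/cos(u**2)**2

Explanation: The coefficient 2 was incorrectly written as 1: the term 2*u/cos(u**2)**2 was incorrectly written as u/cos(u**2)**2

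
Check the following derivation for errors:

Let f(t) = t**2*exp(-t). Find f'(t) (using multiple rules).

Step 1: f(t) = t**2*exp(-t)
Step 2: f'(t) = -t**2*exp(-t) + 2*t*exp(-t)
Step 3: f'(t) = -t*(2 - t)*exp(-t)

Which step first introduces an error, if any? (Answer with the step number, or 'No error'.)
Step 3

Step 3 is incorrect due to a sign flip.
The step shows: -t*(2 - t)*exp(-t)
The correct value should be: t*(2 - t)*exp(-t)

Explanation: The sign of the whole expression was flipped: the term t*(2 - t)*exp(-t) was incorrectly written as -t*(2 - t)*exp(-t)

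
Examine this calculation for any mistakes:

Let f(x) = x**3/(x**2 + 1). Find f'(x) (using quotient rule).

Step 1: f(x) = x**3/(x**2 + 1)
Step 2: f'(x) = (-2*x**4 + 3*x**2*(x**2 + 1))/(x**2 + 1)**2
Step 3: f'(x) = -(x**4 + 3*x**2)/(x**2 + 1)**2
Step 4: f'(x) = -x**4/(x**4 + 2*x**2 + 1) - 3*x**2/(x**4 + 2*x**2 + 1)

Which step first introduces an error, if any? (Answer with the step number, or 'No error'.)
Step 3

Step 3 is incorrect due to a sign flip.
The step shows: -(x**4 + 3*x**2)/(x**2 + 1)**2
The correct value should be: (x**4 + 3*x**2)/(x**2 + 1)**2

Explanation: The sign of the whole expression was flipped: the term (x**4 + 3*x**2)/(x**2 + 1)**2 was incorrectly written as -(x**4 + 3*x**2)/(x**2 + 1)**2
The later steps are derived from this incorrect expression, so the error originates in Step 3.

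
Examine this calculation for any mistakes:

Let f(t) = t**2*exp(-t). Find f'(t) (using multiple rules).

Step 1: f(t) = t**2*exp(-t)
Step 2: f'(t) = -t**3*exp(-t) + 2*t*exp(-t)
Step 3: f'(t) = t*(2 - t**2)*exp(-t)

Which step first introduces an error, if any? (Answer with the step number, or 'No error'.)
Step 2

Step 2 is incorrect due to a wrong exponent.
The step shows: -t**3*exp(-t) + 2*t*exp(-t)
The correct value should be: -t**2*exp(-t) + 2*t*exp(-t)

Explanation: The exponent 2 on t was incorrectly written as 3: the term -t**2*exp(-t) was incorrectly written as -t**3*exp(-t)
The later steps are derived from this incorrect expression, so the error originates in Step 2.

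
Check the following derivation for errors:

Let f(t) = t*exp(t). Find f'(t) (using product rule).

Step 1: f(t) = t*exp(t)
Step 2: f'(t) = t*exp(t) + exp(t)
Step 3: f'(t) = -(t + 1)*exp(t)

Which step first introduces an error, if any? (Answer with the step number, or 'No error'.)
Step 3

Step 3 is incorrect due to a sign flip.
The step shows: -(t + 1)*exp(t)
The correct value should be: (t + 1)*exp(t)

Explanation: The sign of the whole expression was flipped: the term (t + 1)*exp(t) was incorrectly written as -(t + 1)*exp(t)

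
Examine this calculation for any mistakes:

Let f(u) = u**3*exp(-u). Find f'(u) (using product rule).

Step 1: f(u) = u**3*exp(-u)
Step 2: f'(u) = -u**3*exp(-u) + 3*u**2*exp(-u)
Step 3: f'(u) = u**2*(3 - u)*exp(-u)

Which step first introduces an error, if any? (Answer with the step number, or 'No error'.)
No error

All steps in this derivation are correct.
The final answer f'(u) = u**2*(3 - u)*exp(-u) is valid.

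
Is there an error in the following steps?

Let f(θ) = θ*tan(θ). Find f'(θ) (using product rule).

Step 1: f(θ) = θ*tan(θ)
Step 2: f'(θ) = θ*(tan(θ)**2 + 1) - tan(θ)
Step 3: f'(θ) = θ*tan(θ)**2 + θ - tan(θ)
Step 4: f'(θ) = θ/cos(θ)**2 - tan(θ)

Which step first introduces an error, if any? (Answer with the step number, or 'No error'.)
Step 2

Step 2 is incorrect due to a sign flip.
The step shows: θ*(tan(θ)**2 + 1) - tan(θ)
The correct value should be: θ*(tan(θ)**2 + 1) + tan(θ)

Explanation: The sign of one term was flipped: the term tan(θ) was incorrectly written as -tan(θ)
The later steps are derived from this incorrect expression, so the error originates in Step 2.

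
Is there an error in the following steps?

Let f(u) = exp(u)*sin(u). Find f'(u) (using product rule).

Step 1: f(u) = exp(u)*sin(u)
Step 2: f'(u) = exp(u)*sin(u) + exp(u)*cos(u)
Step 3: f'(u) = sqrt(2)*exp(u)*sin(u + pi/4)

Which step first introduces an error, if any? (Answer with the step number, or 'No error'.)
No error

All steps in this derivation are correct.
The final answer f'(u) = sqrt(2)*exp(u)*sin(u + pi/4) is valid.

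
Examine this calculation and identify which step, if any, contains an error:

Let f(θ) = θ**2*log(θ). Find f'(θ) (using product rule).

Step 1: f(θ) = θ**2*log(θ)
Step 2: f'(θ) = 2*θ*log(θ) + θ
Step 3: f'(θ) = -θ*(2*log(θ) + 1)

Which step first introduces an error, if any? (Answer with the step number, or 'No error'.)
Step 3

Step 3 is incorrect due to a sign flip.
The step shows: -θ*(2*log(θ) + 1)
The correct value should be: θ*(2*log(θ) + 1)

Explanation: The sign of the whole expression was flipped: the term θ*(2*log(θ) + 1) was incorrectly written as -θ*(2*log(θ) + 1)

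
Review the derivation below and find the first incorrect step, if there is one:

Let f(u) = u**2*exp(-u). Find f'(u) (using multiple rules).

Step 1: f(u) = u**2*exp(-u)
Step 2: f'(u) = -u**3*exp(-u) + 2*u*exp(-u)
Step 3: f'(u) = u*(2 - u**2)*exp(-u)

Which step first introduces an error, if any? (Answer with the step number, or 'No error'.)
Step 2

Step 2 is incorrect due to a wrong exponent.
The step shows: -u**3*exp(-u) + 2*u*exp(-u)
The correct value should be: -u**2*exp(-u) + 2*u*exp(-u)

Explanation: The exponent 2 on u was incorrectly written as 3: the term -u**2*exp(-u) was incorrectly written as -u**3*exp(-u)
The later steps are derived from this incorrect expression, so the error originates in Step 2.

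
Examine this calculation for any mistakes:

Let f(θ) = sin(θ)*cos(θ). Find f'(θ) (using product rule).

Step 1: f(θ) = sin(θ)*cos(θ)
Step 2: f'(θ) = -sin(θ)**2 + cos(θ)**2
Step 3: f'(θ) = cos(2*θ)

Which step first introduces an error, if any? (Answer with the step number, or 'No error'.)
No error

All steps in this derivation are correct.
The final answer f'(θ) = cos(2*θ) is valid.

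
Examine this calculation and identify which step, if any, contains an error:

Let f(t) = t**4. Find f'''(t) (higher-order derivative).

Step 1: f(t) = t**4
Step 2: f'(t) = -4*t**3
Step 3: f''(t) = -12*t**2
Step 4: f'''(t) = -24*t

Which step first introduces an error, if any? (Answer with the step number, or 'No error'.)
Step 2

Step 2 is incorrect due to a sign flip.
The step shows: -4*t**3
The correct value should be: 4*t**3

Explanation: The sign of the whole expression was flipped: the term 4*t**3 was incorrectly written as -4*t**3
The later steps are derived from this incorrect expression, so the error originates in Step 2.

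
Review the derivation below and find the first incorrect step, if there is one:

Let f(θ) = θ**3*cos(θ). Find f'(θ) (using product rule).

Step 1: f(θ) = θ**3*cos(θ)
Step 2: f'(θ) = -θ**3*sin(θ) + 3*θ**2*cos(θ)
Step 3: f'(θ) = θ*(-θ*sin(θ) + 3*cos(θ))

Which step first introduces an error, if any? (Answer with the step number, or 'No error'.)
Step 3

Step 3 is incorrect due to a wrong exponent.
The step shows: θ*(-θ*sin(θ) + 3*cos(θ))
The correct value should be: θ**2*(-θ*sin(θ) + 3*cos(θ))

Explanation: The exponent 2 on θ was incorrectly written as 1: the term θ**2*(-θ*sin(θ) + 3*cos(θ)) was incorrectly written as θ*(-θ*sin(θ) + 3*cos(θ))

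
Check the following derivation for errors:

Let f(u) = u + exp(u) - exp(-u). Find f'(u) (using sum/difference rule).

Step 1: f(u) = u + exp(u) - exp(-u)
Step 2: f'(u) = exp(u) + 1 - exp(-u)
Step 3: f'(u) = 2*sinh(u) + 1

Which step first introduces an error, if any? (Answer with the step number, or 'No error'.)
Step 2

Step 2 is incorrect due to a sign flip.
The step shows: exp(u) + 1 - exp(-u)
The correct value should be: exp(u) + 1 + exp(-u)

Explanation: The sign of one term was flipped: the term exp(-u) was incorrectly written as -exp(-u)
The later steps are derived from this incorrect expression, so the error originates in Step 2.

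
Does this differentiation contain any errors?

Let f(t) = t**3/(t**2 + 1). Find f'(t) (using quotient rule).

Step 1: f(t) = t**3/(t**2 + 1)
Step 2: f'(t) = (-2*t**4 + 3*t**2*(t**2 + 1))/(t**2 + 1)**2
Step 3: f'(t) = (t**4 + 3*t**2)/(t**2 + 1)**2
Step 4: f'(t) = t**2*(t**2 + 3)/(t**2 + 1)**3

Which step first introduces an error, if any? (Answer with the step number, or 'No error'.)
Step 4

Step 4 is incorrect due to a wrong exponent.
The step shows: t**2*(t**2 + 3)/(t**2 + 1)**3
The correct value should be: t**2*(t**2 + 3)/(t**2 + 1)**2

Explanation: The exponent -2 on t**2 + 1 was incorrectly written as -3: the term t**2*(t**2 + 3)/(t**2 + 1)**2 was incorrectly written as t**2*(t**2 + 3)/(t**2 + 1)**3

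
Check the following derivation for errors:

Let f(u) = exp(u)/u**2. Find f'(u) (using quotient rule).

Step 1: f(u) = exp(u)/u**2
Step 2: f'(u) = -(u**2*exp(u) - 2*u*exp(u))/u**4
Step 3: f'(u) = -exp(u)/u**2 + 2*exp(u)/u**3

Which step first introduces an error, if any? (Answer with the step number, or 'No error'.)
Step 2

Step 2 is incorrect due to a sign flip.
The step shows: -(u**2*exp(u) - 2*u*exp(u))/u**4
The correct value should be: (u**2*exp(u) - 2*u*exp(u))/u**4

Explanation: The sign of the whole expression was flipped: the term (u**2*exp(u) - 2*u*exp(u))/u**4 was incorrectly written as -(u**2*exp(u) - 2*u*exp(u))/u**4
The later steps are derived from this incorrect expression, so the error originates in Step 2.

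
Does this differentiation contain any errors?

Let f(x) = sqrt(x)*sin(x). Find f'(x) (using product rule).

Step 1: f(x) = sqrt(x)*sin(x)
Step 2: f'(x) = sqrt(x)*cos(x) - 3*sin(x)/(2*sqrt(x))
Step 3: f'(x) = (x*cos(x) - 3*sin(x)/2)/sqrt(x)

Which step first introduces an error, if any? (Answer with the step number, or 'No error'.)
Step 2

Step 2 is incorrect due to a wrong coefficient.
The step shows: sqrt(x)*cos(x) - 3*sin(x)/(2*sqrt(x))
The correct value should be: sqrt(x)*cos(x) + sin(x)/(2*sqrt(x))

Explanation: The coefficient 1/2 was incorrectly written as -3/2: the term sin(x)/(2*sqrt(x)) was incorrectly written as -3*sin(x)/(2*sqrt(x))
The later steps are derived from this incorrect expression, so the error originates in Step 2.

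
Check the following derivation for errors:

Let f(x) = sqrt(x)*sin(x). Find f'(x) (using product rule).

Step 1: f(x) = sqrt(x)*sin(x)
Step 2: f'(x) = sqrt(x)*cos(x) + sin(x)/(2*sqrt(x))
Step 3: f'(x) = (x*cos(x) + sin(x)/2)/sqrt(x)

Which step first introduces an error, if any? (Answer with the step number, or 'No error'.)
No error

All steps in this derivation are correct.
The final answer f'(x) = (x*cos(x) + sin(x)/2)/sqrt(x) is valid.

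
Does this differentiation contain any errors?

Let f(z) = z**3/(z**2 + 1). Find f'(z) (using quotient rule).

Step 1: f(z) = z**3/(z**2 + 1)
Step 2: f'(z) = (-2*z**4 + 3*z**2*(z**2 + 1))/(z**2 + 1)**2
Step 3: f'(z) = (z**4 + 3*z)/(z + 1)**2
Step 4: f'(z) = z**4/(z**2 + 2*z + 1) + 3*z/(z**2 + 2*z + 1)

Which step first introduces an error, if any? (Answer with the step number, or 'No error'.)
Step 3

Step 3 is incorrect due to a wrong exponent.
The step shows: (z**4 + 3*z)/(z + 1)**2
The correct value should be: (z**4 + 3*z**2)/(z**2 + 1)**2

Explanation: The exponent 2 on z was incorrectly written as 1: the term (z**4 + 3*z**2)/(z**2 + 1)**2 was incorrectly written as (z**4 + 3*z)/(z + 1)**2
The later steps are derived from this incorrect expression, so the error originates in Step 3.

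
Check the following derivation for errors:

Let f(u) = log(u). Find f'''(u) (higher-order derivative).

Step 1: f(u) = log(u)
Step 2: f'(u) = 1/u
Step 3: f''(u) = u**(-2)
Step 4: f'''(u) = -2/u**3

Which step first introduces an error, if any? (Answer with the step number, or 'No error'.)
Step 3

Step 3 is incorrect due to a sign flip.
The step shows: u**(-2)
The correct value should be: -1/u**2

Explanation: The sign of the whole expression was flipped: the term -1/u**2 was incorrectly written as u**(-2)
The later steps are derived from this incorrect expression, so the error originates in Step 3.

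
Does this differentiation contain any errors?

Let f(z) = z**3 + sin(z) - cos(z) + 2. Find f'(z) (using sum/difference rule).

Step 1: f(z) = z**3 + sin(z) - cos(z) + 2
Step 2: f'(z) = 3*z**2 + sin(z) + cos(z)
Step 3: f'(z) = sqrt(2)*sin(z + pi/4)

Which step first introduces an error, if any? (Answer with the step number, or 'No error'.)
Step 3

Step 3 is incorrect due to a dropped term.
The step shows: sqrt(2)*sin(z + pi/4)
The correct value should be: 3*z**2 + sqrt(2)*sin(z + pi/4)

Explanation: A term was dropped: the term 3*z**2 was incorrectly omitted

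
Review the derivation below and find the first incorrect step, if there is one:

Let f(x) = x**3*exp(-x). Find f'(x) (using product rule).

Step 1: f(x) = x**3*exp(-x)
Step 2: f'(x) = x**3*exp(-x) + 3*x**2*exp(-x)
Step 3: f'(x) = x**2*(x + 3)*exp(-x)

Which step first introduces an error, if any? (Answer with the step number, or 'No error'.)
Step 2

Step 2 is incorrect due to a sign flip.
The step shows: x**3*exp(-x) + 3*x**2*exp(-x)
The correct value should be: -x**3*exp(-x) + 3*x**2*exp(-x)

Explanation: The sign of one term was flipped: the term -x**3*exp(-x) was incorrectly written as x**3*exp(-x)
The later steps are derived from this incorrect expression, so the error originates in Step 2.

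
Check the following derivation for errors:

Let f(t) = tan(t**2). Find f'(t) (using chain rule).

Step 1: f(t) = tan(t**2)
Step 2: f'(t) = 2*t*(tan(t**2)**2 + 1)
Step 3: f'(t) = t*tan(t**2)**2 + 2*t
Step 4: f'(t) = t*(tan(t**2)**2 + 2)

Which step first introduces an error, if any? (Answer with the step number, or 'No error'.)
Step 3

Step 3 is incorrect due to a wrong coefficient.
The step shows: t*tan(t**2)**2 + 2*t
The correct value should be: 2*t*tan(t**2)**2 + 2*t

Explanation: The coefficient 2 was incorrectly written as 1: the term 2*t*tan(t**2)**2 was incorrectly written as t*tan(t**2)**2
The later steps are derived from this incorrect expression, so the error originates in Step 3.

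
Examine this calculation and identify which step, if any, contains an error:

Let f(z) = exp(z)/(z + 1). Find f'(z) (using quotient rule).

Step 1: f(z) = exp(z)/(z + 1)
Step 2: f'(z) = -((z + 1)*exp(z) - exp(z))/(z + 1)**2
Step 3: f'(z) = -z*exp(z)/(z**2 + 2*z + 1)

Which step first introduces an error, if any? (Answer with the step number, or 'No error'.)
Step 2

Step 2 is incorrect due to a sign flip.
The step shows: -((z + 1)*exp(z) - exp(z))/(z + 1)**2
The correct value should be: ((z + 1)*exp(z) - exp(z))/(z + 1)**2

Explanation: The sign of the whole expression was flipped: the term ((z + 1)*exp(z) - exp(z))/(z + 1)**2 was incorrectly written as -((z + 1)*exp(z) - exp(z))/(z + 1)**2
The later steps are derived from this incorrect expression, so the error originates in Step 2.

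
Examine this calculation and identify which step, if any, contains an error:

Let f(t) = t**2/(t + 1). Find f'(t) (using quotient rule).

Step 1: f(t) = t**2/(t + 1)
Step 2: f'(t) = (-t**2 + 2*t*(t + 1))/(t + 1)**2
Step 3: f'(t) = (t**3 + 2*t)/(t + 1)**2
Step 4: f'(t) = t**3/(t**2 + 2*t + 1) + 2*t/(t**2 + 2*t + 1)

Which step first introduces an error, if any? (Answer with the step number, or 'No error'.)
Step 3

Step 3 is incorrect due to a wrong exponent.
The step shows: (t**3 + 2*t)/(t + 1)**2
The correct value should be: (t**2 + 2*t)/(t + 1)**2

Explanation: The exponent 2 on t was incorrectly written as 3: the term (t**2 + 2*t)/(t + 1)**2 was incorrectly written as (t**3 + 2*t)/(t + 1)**2
The later steps are derived from this incorrect expression, so the error originates in Step 3.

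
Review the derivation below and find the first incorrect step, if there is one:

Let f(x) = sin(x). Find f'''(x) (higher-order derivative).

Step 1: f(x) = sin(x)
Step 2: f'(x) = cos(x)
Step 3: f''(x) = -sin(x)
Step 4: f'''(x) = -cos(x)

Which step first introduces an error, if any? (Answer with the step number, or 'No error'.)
No error

All steps in this derivation are correct.
The final answer f'''(x) = -cos(x) is valid.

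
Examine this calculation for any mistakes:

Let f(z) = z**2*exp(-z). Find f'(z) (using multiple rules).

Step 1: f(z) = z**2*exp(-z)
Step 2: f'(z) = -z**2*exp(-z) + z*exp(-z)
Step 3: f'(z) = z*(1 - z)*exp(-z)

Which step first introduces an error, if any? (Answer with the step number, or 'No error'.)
Step 2

Step 2 is incorrect due to a wrong coefficient.
The step shows: -z**2*exp(-z) + z*exp(-z)
The correct value should be: -z**2*exp(-z) + 2*z*exp(-z)

Explanation: The coefficient 2 was incorrectly written as 1: the term 2*z*exp(-z) was incorrectly written as z*exp(-z)
The later steps are derived from this incorrect expression, so the error originates in Step 2.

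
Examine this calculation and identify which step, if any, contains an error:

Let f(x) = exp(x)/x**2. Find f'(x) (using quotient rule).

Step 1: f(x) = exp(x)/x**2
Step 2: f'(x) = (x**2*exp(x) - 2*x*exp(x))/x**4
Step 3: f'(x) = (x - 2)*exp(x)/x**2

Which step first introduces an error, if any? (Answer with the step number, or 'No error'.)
Step 3

Step 3 is incorrect due to a wrong exponent.
The step shows: (x - 2)*exp(x)/x**2
The correct value should be: (x - 2)*exp(x)/x**3

Explanation: The exponent -3 on x was incorrectly written as -2: the term (x - 2)*exp(x)/x**3 was incorrectly written as (x - 2)*exp(x)/x**2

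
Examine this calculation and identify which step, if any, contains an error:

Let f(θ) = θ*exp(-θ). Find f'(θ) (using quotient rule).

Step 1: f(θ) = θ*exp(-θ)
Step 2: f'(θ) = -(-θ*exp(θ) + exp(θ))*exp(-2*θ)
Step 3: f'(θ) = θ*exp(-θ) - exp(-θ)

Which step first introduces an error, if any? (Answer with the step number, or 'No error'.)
Step 2

Step 2 is incorrect due to a sign flip.
The step shows: -(-θ*exp(θ) + exp(θ))*exp(-2*θ)
The correct value should be: (-θ*exp(θ) + exp(θ))*exp(-2*θ)

Explanation: The sign of the whole expression was flipped: the term (-θ*exp(θ) + exp(θ))*exp(-2*θ) was incorrectly written as -(-θ*exp(θ) + exp(θ))*exp(-2*θ)
The later steps are derived from this incorrect expression, so the error originates in Step 2.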